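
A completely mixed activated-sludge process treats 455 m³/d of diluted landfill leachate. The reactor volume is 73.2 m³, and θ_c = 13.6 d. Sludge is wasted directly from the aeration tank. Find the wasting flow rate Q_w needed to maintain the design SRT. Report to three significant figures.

With mixed-liquor wasting, θ_c = V/Q_w, so Q_w = V/θ_c = 73.20/13.6 = 5.382 m³/d.

Q_w ≈ 5.38 m³/d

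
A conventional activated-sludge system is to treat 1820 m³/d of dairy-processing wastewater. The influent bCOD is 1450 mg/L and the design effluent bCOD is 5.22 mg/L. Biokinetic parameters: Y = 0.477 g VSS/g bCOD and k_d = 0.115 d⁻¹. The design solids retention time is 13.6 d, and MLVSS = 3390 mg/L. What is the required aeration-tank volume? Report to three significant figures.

Rearranging the biomass balance for a CMAS with decay, V = Y·Q·ΔS·θ_c / [X·(1+k_d θ_c)] = 0.477 × 1820 × (1450 − 5.22) × 13.6 / [3390 × (1 + 0.115 × 13.6)] = 1.71×10^7 / 8692 = 1963 m³.

V ≈ 1960 m³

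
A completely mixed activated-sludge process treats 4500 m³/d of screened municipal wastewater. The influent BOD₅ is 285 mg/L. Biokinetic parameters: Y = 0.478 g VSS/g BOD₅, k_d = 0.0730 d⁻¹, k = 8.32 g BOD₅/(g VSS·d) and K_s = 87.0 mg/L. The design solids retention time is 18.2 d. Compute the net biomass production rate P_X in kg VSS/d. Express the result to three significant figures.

P_X ≈ 261 kg VSS/d

For a completely mixed reactor with recycle the Lawrence–McCarty relation gives S = K_s·(1 + k_d·θ_c) / [θ_c·(Y·k − k_d) − 1] = 87.0 × (1 + 0.0730 × 18.2) / [18.2 × (0.478 × 8.32 − 0.0730) − 1] = 202.6 / 70.05 = 2.892 mg/L.
The observed yield is Y_obs = Y/(1 + k_d·θ_c) = 0.478 / (1 + 0.0730 × 18.2) = 0.478 / 2.329 = 0.2053 g VSS per g BOD₅ removed.
Mass of BOD₅ removed per day: Q(S₀ − S) = 4500 × 282.1 g/m³ = 1269 kg/d.
Biomass produced: P_X = Y_obs·Q·ΔS = 0.2053 × 1269 ≈ 260.6 kg VSS/d.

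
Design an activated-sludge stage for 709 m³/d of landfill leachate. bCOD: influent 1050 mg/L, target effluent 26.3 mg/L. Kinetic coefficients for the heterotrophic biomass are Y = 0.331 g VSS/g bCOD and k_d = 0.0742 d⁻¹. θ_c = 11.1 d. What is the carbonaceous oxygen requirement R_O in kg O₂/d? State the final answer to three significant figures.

Observed yield with endogenous decay: Y_obs = Y / (1 + k_d·θ_c) = 0.331 / (1 + 0.0742 × 11.1) = 0.331 / 1.824 = 0.1815 g VSS/g bCOD.
Mass of bCOD removed per day: Q(S₀ − S) = 709 × 1024 g/m³ = 725.8 kg/d.
Net sludge production P_X = 0.1815 × 725.8 = 131.7 kg VSS/d.
R_O = Q·ΔS − 1.42 P_X = 725.8 − 187.1 = 538.7 kg O₂/d.

R_O ≈ 539 kg O₂/d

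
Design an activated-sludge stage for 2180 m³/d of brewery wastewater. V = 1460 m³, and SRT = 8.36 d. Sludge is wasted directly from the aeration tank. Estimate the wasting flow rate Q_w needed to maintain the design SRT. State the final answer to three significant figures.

For wasting at MLVSS concentration, Q_w = V/θ_c = 1460/8.36 = 174.6 m³/d.

Q_w ≈ 175 m³/d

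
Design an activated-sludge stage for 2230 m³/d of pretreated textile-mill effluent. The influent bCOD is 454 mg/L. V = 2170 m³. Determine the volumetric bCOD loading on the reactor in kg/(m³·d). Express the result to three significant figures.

L_v ≈ 0.467 kg bCOD/(m³·d)

L_v = Q S₀ / V = 2230 × 454 × 10⁻³ / 2170 = 0.4666 kg/(m³·d).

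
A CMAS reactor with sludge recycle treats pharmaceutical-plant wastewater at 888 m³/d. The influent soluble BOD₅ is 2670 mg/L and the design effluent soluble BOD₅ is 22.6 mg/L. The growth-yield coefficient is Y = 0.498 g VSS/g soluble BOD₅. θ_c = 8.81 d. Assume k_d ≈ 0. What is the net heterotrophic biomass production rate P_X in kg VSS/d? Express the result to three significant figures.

P_X ≈ 1170 kg VSS/d

Since k_d ≈ 0, Y_obs = Y = 0.498 g VSS/g soluble BOD₅.
Q·(S₀ − S) = 888 × (2670 − 22.6) × 10⁻³ = 2351 kg/d removed.
P_X = Y_obs · Q(S₀ − S) = 0.4980 × 2351 = 1171 kg VSS/d.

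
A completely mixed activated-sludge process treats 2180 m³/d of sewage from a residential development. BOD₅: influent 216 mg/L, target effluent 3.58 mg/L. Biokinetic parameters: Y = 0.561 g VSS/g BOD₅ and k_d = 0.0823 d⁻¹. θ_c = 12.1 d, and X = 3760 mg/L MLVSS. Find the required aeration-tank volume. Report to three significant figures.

Rearranging the biomass balance for a CMAS with decay, V = Y·Q·ΔS·θ_c / [X·(1+k_d θ_c)] = 0.561 × 2180 × (216 − 3.58) × 12.1 / [3760 × (1 + 0.0823 × 12.1)] = 3.14×10^6 / 7504 = 418.9 m³.

V ≈ 419 m³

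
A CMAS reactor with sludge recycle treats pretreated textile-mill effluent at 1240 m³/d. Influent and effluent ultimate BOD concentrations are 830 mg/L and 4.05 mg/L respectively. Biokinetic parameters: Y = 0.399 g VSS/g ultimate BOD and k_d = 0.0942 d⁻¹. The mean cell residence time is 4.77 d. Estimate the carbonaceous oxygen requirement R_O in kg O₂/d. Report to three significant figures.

R_O ≈ 624 kg O₂/d

Y_obs = Y / (1 + k_d θ_c) = 0.399 / (1 + 0.0942 × 4.77) = 0.399 / 1.449 = 0.2753.
Q·(S₀ − S) = 1240 × (830 − 4.05) × 10⁻³ = 1024 kg/d removed.
Biomass synthesised: P_X = Y_obs × 1024 = 282.0 kg VSS/d.
Carbonaceous O₂ demand = substrate oxidised − cell-mass equivalent = 1024 − 1.42 × 282.0 = 623.8 kg O₂/d.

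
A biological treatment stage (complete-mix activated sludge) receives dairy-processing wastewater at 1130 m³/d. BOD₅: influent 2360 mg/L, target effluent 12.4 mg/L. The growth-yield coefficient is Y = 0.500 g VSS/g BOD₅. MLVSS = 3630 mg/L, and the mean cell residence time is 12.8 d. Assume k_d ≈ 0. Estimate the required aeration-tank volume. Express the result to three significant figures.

With k_d = 0 the design equation reduces to V = Y Q (S₀−S) θ_c / X = 0.500 × 1130 × (2360 − 12.4) × 12.8 / 3630 = 4677 m³.

V ≈ 4680 m³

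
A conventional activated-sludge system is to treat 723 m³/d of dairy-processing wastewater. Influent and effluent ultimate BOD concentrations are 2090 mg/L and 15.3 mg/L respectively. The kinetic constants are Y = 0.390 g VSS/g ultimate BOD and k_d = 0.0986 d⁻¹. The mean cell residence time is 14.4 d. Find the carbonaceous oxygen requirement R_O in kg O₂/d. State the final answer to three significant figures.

Observed yield with endogenous decay: Y_obs = Y / (1 + k_d·θ_c) = 0.390 / (1 + 0.0986 × 14.4) = 0.390 / 2.420 = 0.1612 g VSS/g ultimate BOD.
Q·(S₀ − S) = 723 × (2090 − 15.3) × 10⁻³ = 1500 kg/d removed.
Biomass synthesised: P_X = Y_obs × 1500 = 241.8 kg VSS/d.
Carbonaceous O₂ demand = substrate oxidised − cell-mass equivalent = 1500 − 1.42 × 241.8 = 1157 kg O₂/d.

R_O ≈ 1160 kg O₂/d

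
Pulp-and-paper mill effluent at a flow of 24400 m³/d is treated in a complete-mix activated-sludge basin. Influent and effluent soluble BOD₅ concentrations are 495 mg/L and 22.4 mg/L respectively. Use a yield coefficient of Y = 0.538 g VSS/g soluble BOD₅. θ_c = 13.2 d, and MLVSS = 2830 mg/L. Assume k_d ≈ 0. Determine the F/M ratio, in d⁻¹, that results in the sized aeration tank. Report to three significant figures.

V·X = Y·Q·ΔS·θ_c gives V = 0.538 × 24400 × (495 − 22.4) × 13.2 / 2830 = 28937 m³.
F/M = Q·S₀ / (V·X) = 24400 × 495 / (28937 × 2830) = 0.1475 g soluble BOD₅·(g VSS·d)⁻¹.

F/M ≈ 0.147 d⁻¹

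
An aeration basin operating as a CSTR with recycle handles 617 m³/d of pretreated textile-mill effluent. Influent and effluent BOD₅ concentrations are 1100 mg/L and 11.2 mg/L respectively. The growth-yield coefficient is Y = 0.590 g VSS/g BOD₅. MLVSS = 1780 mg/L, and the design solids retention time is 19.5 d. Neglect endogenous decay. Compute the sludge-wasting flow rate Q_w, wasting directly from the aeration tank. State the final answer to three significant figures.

Q_w ≈ 223 m³/d

V·X = Y·Q·ΔS·θ_c gives V = 0.590 × 617 × (1100 − 11.2) × 19.5 / 1780 = 4342 m³.
Wasting from the aeration tank: Q_w = V / θ_c = 4342 / 19.5 = 222.7 m³/d.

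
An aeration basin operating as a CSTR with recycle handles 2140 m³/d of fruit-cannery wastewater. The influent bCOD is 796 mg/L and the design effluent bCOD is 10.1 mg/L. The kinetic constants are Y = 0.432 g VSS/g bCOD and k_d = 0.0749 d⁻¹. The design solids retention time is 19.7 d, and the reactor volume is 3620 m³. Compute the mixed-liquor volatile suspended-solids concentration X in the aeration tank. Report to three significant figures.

From V·X·(1 + k_d·θ_c) = Y·Q·(S₀ − S)·θ_c: X = 0.432 × 2140 × (796 − 10.1) × 19.7 / [3620 × (1 + 0.0749 × 19.7)] = 1597 mg/L.

X ≈ 1600 mg/L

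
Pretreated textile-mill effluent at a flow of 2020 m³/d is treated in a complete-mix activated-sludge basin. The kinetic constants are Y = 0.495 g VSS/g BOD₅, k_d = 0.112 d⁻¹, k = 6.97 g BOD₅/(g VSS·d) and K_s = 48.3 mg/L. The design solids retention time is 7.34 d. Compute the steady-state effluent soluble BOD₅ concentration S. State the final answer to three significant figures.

S ≈ 3.74 mg/L

For a completely mixed reactor with recycle the Lawrence–McCarty relation gives S = K_s·(1 + k_d·θ_c) / [θ_c·(Y·k − k_d) − 1] = 48.3 × (1 + 0.112 × 7.34) / [7.34 × (0.495 × 6.97 − 0.112) − 1] = 88.01 / 23.50 = 3.745 mg/L.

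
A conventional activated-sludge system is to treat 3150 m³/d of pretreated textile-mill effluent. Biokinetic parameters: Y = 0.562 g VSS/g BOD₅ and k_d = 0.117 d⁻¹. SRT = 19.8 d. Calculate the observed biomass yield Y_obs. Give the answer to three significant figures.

Y_obs ≈ 0.169 g VSS/g BOD₅

Correct the yield for decay: Y_obs = Y/(1 + k_d θ_c) = 0.562 / (1 + 0.117 × 19.8) = 0.562 / 3.317 = 0.1695.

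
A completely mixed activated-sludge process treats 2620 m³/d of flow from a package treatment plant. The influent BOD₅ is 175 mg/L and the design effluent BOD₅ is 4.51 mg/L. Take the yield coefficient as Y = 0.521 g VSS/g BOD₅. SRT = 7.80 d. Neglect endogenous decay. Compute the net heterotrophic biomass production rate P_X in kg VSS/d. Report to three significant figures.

No decay correction is needed, so Y_obs = Y = 0.521.
Mass of BOD₅ removed per day: Q(S₀ − S) = 2620 × 170.5 g/m³ = 446.7 kg/d.
Net biomass production P_X = Y_obs × Q·(S₀ − S) = 0.5210 × 446.7 = 232.7 kg VSS/d.

P_X ≈ 233 kg VSS/d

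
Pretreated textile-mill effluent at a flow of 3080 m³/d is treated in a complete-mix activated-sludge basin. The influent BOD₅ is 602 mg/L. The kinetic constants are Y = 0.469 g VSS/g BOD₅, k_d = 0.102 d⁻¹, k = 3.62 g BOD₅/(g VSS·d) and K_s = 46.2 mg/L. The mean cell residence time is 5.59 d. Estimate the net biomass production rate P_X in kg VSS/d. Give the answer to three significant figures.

P_X ≈ 545 kg VSS/d

For a completely mixed reactor with recycle the Lawrence–McCarty relation gives S = K_s·(1 + k_d·θ_c) / [θ_c·(Y·k − k_d) − 1] = 46.2 × (1 + 0.102 × 5.59) / [5.59 × (0.469 × 3.62 − 0.102) − 1] = 72.54 / 7.920 = 9.159 mg/L.
Y_obs = Y / (1 + k_d θ_c) = 0.469 / (1 + 0.102 × 5.59) = 0.469 / 1.570 = 0.2987.
Q·(S₀ − S) = 3080 × (602 − 9.16) × 10⁻³ = 1826 kg/d removed.
So the net sludge growth is P_X = 0.2987 × 1826 = 545.4 kg VSS/d.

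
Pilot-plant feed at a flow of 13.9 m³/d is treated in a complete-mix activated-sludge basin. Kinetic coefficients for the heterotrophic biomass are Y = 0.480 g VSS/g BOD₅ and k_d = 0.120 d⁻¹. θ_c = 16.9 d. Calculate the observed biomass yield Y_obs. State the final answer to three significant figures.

The observed yield is Y_obs = Y/(1 + k_d·θ_c) = 0.480 / (1 + 0.120 × 16.9) = 0.480 / 3.028 = 0.1585 g VSS per g BOD₅ removed.

Y_obs ≈ 0.159 g VSS/g BOD₅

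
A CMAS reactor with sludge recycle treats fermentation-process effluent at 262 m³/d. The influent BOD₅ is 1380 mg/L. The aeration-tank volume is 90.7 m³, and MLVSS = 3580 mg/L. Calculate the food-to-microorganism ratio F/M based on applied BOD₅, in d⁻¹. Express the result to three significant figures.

F/M ≈ 1.11 d⁻¹

F/M = Q·S₀ / (V·X) = 262 × 1380 / (90.70 × 3580) = 1.113 g BOD₅·(g VSS·d)⁻¹.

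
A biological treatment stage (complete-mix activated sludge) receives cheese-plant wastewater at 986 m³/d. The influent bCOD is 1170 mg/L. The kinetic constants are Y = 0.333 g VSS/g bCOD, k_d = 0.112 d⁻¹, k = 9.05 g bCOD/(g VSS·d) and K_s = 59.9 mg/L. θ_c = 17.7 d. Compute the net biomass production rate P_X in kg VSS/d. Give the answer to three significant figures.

P_X ≈ 128 kg VSS/d

For a completely mixed reactor with recycle the Lawrence–McCarty relation gives S = K_s·(1 + k_d·θ_c) / [θ_c·(Y·k − k_d) − 1] = 59.9 × (1 + 0.112 × 17.7) / [17.7 × (0.333 × 9.05 − 0.112) − 1] = 178.6 / 50.36 = 3.547 mg/L.
Correct the yield for decay: Y_obs = Y/(1 + k_d θ_c) = 0.333 / (1 + 0.112 × 17.7) = 0.333 / 2.982 = 0.1117.
ΔS = 1170 − 3.55 = 1166 mg/L, so the substrate removal rate is 986 × 1166/1000 = 1150 kg bCOD/d.
Biomass produced: P_X = Y_obs·Q·ΔS = 0.1117 × 1150 ≈ 128.4 kg VSS/d.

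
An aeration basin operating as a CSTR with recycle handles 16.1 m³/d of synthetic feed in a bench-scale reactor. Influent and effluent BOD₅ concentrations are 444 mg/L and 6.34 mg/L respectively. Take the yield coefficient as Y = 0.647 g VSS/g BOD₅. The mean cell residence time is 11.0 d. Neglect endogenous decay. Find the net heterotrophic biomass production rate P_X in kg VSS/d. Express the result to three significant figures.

P_X ≈ 4.56 kg VSS/d

No decay correction is needed, so Y_obs = Y = 0.647.
ΔS = 444 − 6.34 = 437.7 mg/L, so the substrate removal rate is 16.1 × 437.7/1000 = 7.046 kg BOD₅/d.
Net biomass production P_X = Y_obs × Q·(S₀ − S) = 0.6470 × 7.046 = 4.559 kg VSS/d.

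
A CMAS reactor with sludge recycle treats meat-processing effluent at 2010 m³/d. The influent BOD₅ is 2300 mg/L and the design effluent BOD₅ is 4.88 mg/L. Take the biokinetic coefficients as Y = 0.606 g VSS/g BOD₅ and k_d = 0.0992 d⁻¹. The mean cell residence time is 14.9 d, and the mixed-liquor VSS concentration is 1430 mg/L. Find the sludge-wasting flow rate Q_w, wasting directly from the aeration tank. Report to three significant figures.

Q_w ≈ 789 m³/d

Steady-state biomass mass balance: V·X·(1 + k_d·θ_c) = Y·Q·(S₀ − S)·θ_c, so V = 0.606 × 2010 × (2300 − 4.88) × 14.9 / [1430 × (1 + 0.0992 × 14.9)] = 4.17×10^7 / 3544 = 11755 m³.
With mixed-liquor wasting, θ_c = V/Q_w, so Q_w = V/θ_c = 11755/14.9 = 788.9 m³/d.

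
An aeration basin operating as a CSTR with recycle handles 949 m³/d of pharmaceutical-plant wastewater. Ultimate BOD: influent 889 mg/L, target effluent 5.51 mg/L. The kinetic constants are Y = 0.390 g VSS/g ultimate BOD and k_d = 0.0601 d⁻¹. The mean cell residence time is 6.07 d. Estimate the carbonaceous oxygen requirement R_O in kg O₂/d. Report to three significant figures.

Correct the yield for decay: Y_obs = Y/(1 + k_d θ_c) = 0.390 / (1 + 0.0601 × 6.07) = 0.390 / 1.365 = 0.2858.
Q·(S₀ − S) = 949 × (889 − 5.51) × 10⁻³ = 838.4 kg/d removed.
P_X = Y_obs·Q·(S₀ − S) = 0.2858 × 838.4 = 239.6 kg VSS/d.
R_O = Q·ΔS − 1.42 P_X = 838.4 − 340.2 = 498.2 kg O₂/d.

R_O ≈ 498 kg O₂/d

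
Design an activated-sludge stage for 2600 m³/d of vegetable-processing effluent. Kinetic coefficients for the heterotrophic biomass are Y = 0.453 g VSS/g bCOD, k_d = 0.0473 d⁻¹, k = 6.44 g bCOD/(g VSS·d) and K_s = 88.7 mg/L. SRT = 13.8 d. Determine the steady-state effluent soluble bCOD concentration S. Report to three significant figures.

Effluent substrate depends only on kinetics and SRT: S = K_s(1 + k_d θ_c) / [θ_c(Yk − k_d) − 1] = 88.7 × (1 + 0.0473 × 13.8) / [13.8 × (0.453 × 6.44 − 0.0473) − 1] = 146.6 / 38.61 = 3.797 mg/L.

S ≈ 3.80 mg/L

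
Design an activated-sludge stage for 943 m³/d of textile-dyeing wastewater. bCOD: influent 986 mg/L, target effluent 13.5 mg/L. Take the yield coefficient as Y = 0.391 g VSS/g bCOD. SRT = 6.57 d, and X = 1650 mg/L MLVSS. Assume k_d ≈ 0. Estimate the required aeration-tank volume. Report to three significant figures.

With k_d = 0 the design equation reduces to V = Y Q (S₀−S) θ_c / X = 0.391 × 943 × (986 − 13.5) × 6.57 / 1650 = 1428 m³.

V ≈ 1430 m³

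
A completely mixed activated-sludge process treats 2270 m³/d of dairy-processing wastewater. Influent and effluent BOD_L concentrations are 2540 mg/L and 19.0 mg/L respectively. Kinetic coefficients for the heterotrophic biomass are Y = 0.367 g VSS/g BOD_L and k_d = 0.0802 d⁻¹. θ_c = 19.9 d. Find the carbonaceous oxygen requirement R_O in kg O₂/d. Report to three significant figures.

R_O ≈ 4570 kg O₂/d

Y_obs = Y / (1 + k_d θ_c) = 0.367 / (1 + 0.0802 × 19.9) = 0.367 / 2.596 = 0.1414.
Mass of BOD_L removed per day: Q(S₀ − S) = 2270 × 2521 g/m³ = 5723 kg/d.
Biomass synthesised: P_X = Y_obs × 5723 = 809.0 kg VSS/d.
Carbonaceous O₂ demand = substrate oxidised − cell-mass equivalent = 5723 − 1.42 × 809.0 = 4574 kg O₂/d.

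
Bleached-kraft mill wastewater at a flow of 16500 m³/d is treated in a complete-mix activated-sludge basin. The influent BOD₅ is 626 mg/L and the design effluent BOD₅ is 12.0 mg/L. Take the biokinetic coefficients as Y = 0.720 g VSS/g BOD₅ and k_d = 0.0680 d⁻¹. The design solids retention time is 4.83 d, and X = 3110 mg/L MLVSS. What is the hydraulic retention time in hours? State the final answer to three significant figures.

Steady-state biomass mass balance: V·X·(1 + k_d·θ_c) = Y·Q·(S₀ − S)·θ_c, so V = 0.720 × 16500 × (626 − 12.0) × 4.83 / [3110 × (1 + 0.0680 × 4.83)] = 3.52×10^7 / 4131 = 8528 m³.
Hydraulic retention time τ = V/Q = 8528 / 16500 = 0.5168 d = 12.40 h.

τ ≈ 12.4 h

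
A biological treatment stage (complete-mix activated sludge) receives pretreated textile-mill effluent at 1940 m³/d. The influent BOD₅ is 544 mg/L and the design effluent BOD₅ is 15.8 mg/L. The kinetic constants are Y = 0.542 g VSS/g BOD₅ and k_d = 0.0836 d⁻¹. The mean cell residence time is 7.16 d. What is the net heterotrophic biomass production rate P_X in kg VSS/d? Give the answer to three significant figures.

P_X ≈ 347 kg VSS/d

Correct the yield for decay: Y_obs = Y/(1 + k_d θ_c) = 0.542 / (1 + 0.0836 × 7.16) = 0.542 / 1.599 = 0.3391.
Mass of BOD₅ removed per day: Q(S₀ − S) = 1940 × 528.2 g/m³ = 1025 kg/d.
Biomass produced: P_X = Y_obs·Q·ΔS = 0.3391 × 1025 ≈ 347.4 kg VSS/d.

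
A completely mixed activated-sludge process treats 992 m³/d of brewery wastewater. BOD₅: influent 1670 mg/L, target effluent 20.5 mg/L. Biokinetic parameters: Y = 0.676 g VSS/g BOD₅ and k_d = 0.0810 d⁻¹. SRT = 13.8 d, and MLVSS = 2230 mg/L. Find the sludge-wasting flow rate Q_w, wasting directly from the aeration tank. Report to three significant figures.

Q_w ≈ 234 m³/d

Rearranging the biomass balance for a CMAS with decay, V = Y·Q·ΔS·θ_c / [X·(1+k_d θ_c)] = 0.676 × 992 × (1670 − 20.5) × 13.8 / [2230 × (1 + 0.0810 × 13.8)] = 1.53×10^7 / 4723 = 3232 m³.
For wasting at MLVSS concentration, Q_w = V/θ_c = 3232/13.8 = 234.2 m³/d.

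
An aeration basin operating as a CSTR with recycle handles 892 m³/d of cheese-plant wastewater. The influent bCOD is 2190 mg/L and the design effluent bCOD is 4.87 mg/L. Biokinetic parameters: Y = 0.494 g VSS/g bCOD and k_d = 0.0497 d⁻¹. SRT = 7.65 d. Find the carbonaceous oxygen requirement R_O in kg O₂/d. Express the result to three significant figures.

Observed yield with endogenous decay: Y_obs = Y / (1 + k_d·θ_c) = 0.494 / (1 + 0.0497 × 7.65) = 0.494 / 1.380 = 0.3579 g VSS/g bCOD.
Substrate removed = Q·(S₀ − S) = 892 m³/d × (2190 − 4.87) g/m³ = 1.95×10^6 g/d = 1949 kg/d.
P_X = Y_obs·Q·(S₀ − S) = 0.3579 × 1949 = 697.6 kg VSS/d.
R_O = Q·ΔS − 1.42 P_X = 1949 − 990.6 = 958.5 kg O₂/d.

R_O ≈ 959 kg O₂/d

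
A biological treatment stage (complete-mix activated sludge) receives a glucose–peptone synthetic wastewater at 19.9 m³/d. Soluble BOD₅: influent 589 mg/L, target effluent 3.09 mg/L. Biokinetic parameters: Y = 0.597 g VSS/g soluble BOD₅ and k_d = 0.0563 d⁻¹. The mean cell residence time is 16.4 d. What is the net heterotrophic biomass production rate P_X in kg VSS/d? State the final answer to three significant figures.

Correct the yield for decay: Y_obs = Y/(1 + k_d θ_c) = 0.597 / (1 + 0.0563 × 16.4) = 0.597 / 1.923 = 0.3104.
Mass of soluble BOD₅ removed per day: Q(S₀ − S) = 19.9 × 585.9 g/m³ = 11.66 kg/d.
P_X = Y_obs · Q(S₀ − S) = 0.3104 × 11.66 = 3.619 kg VSS/d.

P_X ≈ 3.62 kg VSS/d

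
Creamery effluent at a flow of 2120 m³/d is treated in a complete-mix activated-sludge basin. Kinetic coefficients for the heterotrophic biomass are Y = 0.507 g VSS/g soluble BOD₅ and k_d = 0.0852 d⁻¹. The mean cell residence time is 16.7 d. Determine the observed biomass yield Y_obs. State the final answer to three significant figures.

Observed yield with endogenous decay: Y_obs = Y / (1 + k_d·θ_c) = 0.507 / (1 + 0.0852 × 16.7) = 0.507 / 2.423 = 0.2093 g VSS/g soluble BOD₅.

Y_obs ≈ 0.209 g VSS/g soluble BOD₅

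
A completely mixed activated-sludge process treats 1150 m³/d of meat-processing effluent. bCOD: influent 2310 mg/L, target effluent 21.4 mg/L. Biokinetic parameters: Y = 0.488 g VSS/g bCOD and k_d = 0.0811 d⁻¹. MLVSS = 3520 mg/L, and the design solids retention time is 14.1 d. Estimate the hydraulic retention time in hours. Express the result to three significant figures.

Steady-state biomass mass balance: V·X·(1 + k_d·θ_c) = Y·Q·(S₀ − S)·θ_c, so V = 0.488 × 1150 × (2310 − 21.4) × 14.1 / [3520 × (1 + 0.0811 × 14.1)] = 1.81×10^7 / 7545 = 2400 m³.
τ = V/Q = 2400/1150 = 2.087 d, or 50.09 h.

τ ≈ 50.1 h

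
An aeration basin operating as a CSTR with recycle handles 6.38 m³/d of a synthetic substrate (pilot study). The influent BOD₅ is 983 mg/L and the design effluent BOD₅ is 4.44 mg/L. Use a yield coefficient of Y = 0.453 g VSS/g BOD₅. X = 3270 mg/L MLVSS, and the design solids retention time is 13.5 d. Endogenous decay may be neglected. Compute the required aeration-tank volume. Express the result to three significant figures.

V ≈ 11.7 m³

Biomass mass balance (decay neglected): V·X = Y·Q·(S₀ − S)·θ_c, so V = 0.453 × 6.38 × (983 − 4.44) × 13.5 / 3270 = 11.68 m³.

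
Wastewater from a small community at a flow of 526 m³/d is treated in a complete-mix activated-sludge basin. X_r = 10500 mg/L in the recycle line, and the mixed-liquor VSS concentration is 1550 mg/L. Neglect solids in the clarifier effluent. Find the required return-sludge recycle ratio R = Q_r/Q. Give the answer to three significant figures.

R ≈ 0.173

Solids balance on the clarifier gives (1+R)X = R·X_r, so R = X/(X_r − X) = 1550 / (10500 − 1550) = 0.1732.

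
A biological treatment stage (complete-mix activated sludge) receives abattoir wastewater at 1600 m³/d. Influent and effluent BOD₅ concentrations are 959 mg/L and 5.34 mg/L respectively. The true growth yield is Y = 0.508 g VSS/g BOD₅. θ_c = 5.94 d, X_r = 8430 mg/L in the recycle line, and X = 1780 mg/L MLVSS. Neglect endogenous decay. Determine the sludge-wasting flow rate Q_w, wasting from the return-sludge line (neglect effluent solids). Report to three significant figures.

Q_w ≈ 91.9 m³/d

V·X = Y·Q·ΔS·θ_c gives V = 0.508 × 1600 × (959 − 5.34) × 5.94 / 1780 = 2587 m³.
Wasting from the return line (neglecting effluent solids): Q_w = V·X / (θ_c·X_r) = 2587 × 1780 / (5.94 × 8430) = 91.95 m³/d.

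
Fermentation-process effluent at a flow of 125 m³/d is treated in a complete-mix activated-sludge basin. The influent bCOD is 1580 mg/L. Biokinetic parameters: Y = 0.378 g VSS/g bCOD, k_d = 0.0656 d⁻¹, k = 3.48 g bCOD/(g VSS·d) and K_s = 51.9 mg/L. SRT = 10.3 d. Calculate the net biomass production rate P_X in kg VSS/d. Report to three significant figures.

P_X ≈ 44.3 kg VSS/d

From the Monod/SRT balance for a CMAS, S = K_s·(1+k_d θ_c)/[θ_c·(Y k − k_d) − 1] = 51.9 × (1 + 0.0656 × 10.3) / [10.3 × (0.378 × 3.48 − 0.0656) − 1] = 86.97 / 11.87 = 7.325 mg/L.
Y_obs = Y / (1 + k_d θ_c) = 0.378 / (1 + 0.0656 × 10.3) = 0.378 / 1.676 = 0.2256.
ΔS = 1580 − 7.32 = 1573 mg/L, so the substrate removal rate is 125 × 1573/1000 = 196.6 kg bCOD/d.
Biomass produced: P_X = Y_obs·Q·ΔS = 0.2256 × 196.6 ≈ 44.35 kg VSS/d.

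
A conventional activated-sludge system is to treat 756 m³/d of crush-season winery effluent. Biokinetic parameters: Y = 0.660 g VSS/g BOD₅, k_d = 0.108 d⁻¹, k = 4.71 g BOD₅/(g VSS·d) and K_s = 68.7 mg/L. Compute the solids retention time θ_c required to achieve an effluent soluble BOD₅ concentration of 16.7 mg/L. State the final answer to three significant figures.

θ_c ≈ 2.00 d

At the target effluent, Y k S/(K_s+S) = 0.660×4.71×16.7/85.40 = 0.6079 d⁻¹.
Then 1/θ_c = μ − k_d = 0.6079 − 0.108 = 0.4999 d⁻¹, giving θ_c = 2.000 d.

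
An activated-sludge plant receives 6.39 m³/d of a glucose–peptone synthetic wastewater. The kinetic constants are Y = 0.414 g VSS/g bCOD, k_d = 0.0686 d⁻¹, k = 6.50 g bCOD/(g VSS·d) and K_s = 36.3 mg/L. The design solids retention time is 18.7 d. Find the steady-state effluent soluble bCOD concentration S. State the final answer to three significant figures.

Effluent substrate depends only on kinetics and SRT: S = K_s(1 + k_d θ_c) / [θ_c(Yk − k_d) − 1] = 36.3 × (1 + 0.0686 × 18.7) / [18.7 × (0.414 × 6.50 − 0.0686) − 1] = 82.87 / 48.04 = 1.725 mg/L.

S ≈ 1.72 mg/L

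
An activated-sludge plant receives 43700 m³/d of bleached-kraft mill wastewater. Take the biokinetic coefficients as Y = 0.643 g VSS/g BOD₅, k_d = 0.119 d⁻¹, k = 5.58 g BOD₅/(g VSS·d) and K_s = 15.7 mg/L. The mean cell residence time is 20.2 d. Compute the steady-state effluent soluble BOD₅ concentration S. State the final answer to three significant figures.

For a completely mixed reactor with recycle the Lawrence–McCarty relation gives S = K_s·(1 + k_d·θ_c) / [θ_c·(Y·k − k_d) − 1] = 15.7 × (1 + 0.119 × 20.2) / [20.2 × (0.643 × 5.58 − 0.119) − 1] = 53.44 / 69.07 = 0.7737 mg/L.

S ≈ 0.774 mg/L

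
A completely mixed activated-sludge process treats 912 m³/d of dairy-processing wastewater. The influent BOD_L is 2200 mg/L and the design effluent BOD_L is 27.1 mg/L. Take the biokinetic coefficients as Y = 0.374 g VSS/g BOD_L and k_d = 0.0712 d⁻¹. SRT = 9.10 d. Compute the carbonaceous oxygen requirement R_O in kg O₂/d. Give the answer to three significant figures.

R_O ≈ 1340 kg O₂/d

Observed yield with endogenous decay: Y_obs = Y / (1 + k_d·θ_c) = 0.374 / (1 + 0.0712 × 9.10) = 0.374 / 1.648 = 0.2270 g VSS/g BOD_L.
ΔS = 2200 − 27.1 = 2173 mg/L, so the substrate removal rate is 912 × 2173/1000 = 1982 kg BOD_L/d.
Net sludge production P_X = 0.2270 × 1982 = 449.7 kg VSS/d.
R_O = Q·(S₀ − S) − 1.42·P_X = 1982 − 1.42 × 449.7 = 1343 kg O₂/d.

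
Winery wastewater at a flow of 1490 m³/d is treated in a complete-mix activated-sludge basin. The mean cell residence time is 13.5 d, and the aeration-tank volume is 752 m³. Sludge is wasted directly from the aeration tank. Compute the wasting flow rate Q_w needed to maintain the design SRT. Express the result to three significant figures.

Q_w ≈ 55.7 m³/d

For wasting at MLVSS concentration, Q_w = V/θ_c = 752.0/13.5 = 55.70 m³/d.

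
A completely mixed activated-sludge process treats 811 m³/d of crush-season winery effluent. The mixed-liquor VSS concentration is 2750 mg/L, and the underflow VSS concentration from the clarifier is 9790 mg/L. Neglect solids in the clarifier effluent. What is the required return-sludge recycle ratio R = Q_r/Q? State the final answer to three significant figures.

R ≈ 0.391

Mass balance around the secondary clarifier (neglecting effluent solids): R = X / (X_r − X) = 2750 / (9790 − 2750) = 0.3906.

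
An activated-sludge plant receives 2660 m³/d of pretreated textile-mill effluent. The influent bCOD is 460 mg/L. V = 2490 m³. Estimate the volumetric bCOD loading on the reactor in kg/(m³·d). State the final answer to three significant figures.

Volumetric loading L_v = Q·S₀ / V = 2660 × 460 g/m³ / 2490 m³ = 491.4 g/(m³·d) = 0.4914 kg bCOD/(m³·d).

L_v ≈ 0.491 kg bCOD/(m³·d)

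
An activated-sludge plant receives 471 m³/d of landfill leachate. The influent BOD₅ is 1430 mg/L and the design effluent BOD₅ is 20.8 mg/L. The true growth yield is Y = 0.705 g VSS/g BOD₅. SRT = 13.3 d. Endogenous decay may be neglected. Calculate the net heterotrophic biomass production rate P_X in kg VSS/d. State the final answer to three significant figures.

P_X ≈ 468 kg VSS/d

Since k_d ≈ 0, Y_obs = Y = 0.705 g VSS/g BOD₅.
ΔS = 1430 − 20.8 = 1409 mg/L, so the substrate removal rate is 471 × 1409/1000 = 663.7 kg BOD₅/d.
P_X = Y_obs · Q(S₀ − S) = 0.7050 × 663.7 = 467.9 kg VSS/d.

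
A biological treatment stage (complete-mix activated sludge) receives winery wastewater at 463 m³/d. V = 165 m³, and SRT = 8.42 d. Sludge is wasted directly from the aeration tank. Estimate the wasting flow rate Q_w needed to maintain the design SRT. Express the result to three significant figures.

For wasting at MLVSS concentration, Q_w = V/θ_c = 165.0/8.42 = 19.60 m³/d.

Q_w ≈ 19.6 m³/d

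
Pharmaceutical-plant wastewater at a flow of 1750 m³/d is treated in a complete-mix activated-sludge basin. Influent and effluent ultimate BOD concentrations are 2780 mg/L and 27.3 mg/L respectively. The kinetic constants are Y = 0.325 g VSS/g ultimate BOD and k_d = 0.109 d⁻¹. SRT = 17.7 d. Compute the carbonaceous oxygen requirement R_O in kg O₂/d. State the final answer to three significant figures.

R_O ≈ 4060 kg O₂/d

Y_obs = Y / (1 + k_d θ_c) = 0.325 / (1 + 0.109 × 17.7) = 0.325 / 2.929 = 0.1109.
Substrate removed = Q·(S₀ − S) = 1750 m³/d × (2780 − 27.3) g/m³ = 4.82×10^6 g/d = 4817 kg/d.
P_X = Y_obs·Q·(S₀ − S) = 0.1109 × 4817 = 534.5 kg VSS/d.
R_O = Q·ΔS − 1.42 P_X = 4817 − 758.9 = 4058 kg O₂/d.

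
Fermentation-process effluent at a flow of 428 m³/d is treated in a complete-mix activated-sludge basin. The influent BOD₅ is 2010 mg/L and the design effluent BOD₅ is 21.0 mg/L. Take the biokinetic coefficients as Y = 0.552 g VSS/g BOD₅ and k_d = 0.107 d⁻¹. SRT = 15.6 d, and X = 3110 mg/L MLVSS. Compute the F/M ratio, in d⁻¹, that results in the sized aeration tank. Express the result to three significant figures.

F/M ≈ 0.313 d⁻¹

Steady-state biomass mass balance: V·X·(1 + k_d·θ_c) = Y·Q·(S₀ − S)·θ_c, so V = 0.552 × 428 × (2010 − 21.0) × 15.6 / [3110 × (1 + 0.107 × 15.6)] = 7.33×10^6 / 8301 = 883.1 m³.
F/M = Q·S₀ / (V·X) = 428 × 2010 / (883.1 × 3110) = 0.3132 g BOD₅·(g VSS·d)⁻¹.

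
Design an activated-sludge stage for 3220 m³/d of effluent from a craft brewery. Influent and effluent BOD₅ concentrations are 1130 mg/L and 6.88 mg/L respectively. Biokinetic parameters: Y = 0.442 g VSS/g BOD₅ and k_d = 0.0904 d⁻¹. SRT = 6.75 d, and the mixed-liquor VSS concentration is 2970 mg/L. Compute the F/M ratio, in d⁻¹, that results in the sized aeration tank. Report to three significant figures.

From the SRT design equation V = Y Q (S₀−S) θ_c / [X (1 + k_d θ_c)] = 0.442 × 3220 × (1130 − 6.88) × 6.75 / [2970 × (1 + 0.0904 × 6.75)] = 1.08×10^7 / 4782 = 2256 m³.
F/M = applied load / biomass = Q·S₀/(V·X) = 3220 × 1130 / (2256 × 2970) = 0.5430 d⁻¹.

F/M ≈ 0.543 d⁻¹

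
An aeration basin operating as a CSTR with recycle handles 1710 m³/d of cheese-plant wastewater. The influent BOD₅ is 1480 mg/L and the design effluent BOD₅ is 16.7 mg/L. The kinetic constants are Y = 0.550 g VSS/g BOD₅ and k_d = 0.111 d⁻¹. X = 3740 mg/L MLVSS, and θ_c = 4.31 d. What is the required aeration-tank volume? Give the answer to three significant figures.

Steady-state biomass mass balance: V·X·(1 + k_d·θ_c) = Y·Q·(S₀ − S)·θ_c, so V = 0.550 × 1710 × (1480 − 16.7) × 4.31 / [3740 × (1 + 0.111 × 4.31)] = 5.93×10^6 / 5529 = 1073 m³.

V ≈ 1070 m³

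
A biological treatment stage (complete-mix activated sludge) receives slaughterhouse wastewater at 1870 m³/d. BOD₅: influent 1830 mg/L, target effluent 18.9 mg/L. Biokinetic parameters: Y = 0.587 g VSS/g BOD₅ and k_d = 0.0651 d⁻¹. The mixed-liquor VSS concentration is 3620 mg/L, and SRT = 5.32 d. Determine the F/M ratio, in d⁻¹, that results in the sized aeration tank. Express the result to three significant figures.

F/M ≈ 0.436 d⁻¹

Steady-state biomass mass balance: V·X·(1 + k_d·θ_c) = Y·Q·(S₀ − S)·θ_c, so V = 0.587 × 1870 × (1830 − 18.9) × 5.32 / [3620 × (1 + 0.0651 × 5.32)] = 1.06×10^7 / 4874 = 2170 m³.
Food-to-microorganism ratio F/M = Q S₀ / (V X) = 1870 × 1830 / (2170 × 3620) = 0.4356 d⁻¹.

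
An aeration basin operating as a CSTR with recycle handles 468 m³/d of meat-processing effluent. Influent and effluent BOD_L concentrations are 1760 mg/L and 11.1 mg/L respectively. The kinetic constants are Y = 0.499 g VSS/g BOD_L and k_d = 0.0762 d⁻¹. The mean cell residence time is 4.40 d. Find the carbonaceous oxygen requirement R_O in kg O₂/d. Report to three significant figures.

Correct the yield for decay: Y_obs = Y/(1 + k_d θ_c) = 0.499 / (1 + 0.0762 × 4.40) = 0.499 / 1.335 = 0.3737.
Q·(S₀ − S) = 468 × (1760 − 11.1) × 10⁻³ = 818.5 kg/d removed.
P_X = Y_obs·Q·(S₀ − S) = 0.3737 × 818.5 = 305.9 kg VSS/d.
R_O = Q·(S₀ − S) − 1.42·P_X = 818.5 − 1.42 × 305.9 = 384.1 kg O₂/d.

R_O ≈ 384 kg O₂/d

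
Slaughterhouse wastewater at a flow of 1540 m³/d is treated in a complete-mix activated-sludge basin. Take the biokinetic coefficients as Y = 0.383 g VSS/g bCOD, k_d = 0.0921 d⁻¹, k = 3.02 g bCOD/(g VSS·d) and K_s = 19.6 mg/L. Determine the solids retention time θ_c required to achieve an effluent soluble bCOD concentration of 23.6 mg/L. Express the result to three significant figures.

θ_c ≈ 1.85 d

From 1/θ_c = Y·k·S/(K_s + S) − k_d: Y·k·S/(K_s+S) = 0.383 × 3.02 × 23.6 / (19.6 + 23.6) = 0.6319 d⁻¹.
1/θ_c = 0.6319 − 0.0921 = 0.5398 d⁻¹, so θ_c = 1.853 d.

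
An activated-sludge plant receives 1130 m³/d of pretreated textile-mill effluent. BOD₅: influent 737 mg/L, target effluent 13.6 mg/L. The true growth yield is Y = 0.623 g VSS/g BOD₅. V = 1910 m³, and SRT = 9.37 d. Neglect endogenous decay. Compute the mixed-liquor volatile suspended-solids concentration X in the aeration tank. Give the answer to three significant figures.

Without decay, X = Y Q (S₀−S) θ_c / V = 0.623 × 1130 × (737 − 13.6) × 9.37 / 1910 = 2498 mg/L.

X ≈ 2500 mg/L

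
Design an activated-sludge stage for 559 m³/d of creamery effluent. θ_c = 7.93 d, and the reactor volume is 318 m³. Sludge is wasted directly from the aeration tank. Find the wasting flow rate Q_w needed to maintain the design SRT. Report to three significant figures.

With mixed-liquor wasting, θ_c = V/Q_w, so Q_w = V/θ_c = 318.0/7.93 = 40.10 m³/d.

Q_w ≈ 40.1 m³/d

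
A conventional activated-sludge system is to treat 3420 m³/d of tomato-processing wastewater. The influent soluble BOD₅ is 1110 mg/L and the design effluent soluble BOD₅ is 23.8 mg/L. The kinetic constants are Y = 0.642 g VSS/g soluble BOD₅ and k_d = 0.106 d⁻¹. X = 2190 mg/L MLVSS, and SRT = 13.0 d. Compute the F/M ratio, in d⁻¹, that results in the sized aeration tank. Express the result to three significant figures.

From the SRT design equation V = Y Q (S₀−S) θ_c / [X (1 + k_d θ_c)] = 0.642 × 3420 × (1110 − 23.8) × 13.0 / [2190 × (1 + 0.106 × 13.0)] = 3.1×10^7 / 5208 = 5953 m³.
F/M = applied load / biomass = Q·S₀/(V·X) = 3420 × 1110 / (5953 × 2190) = 0.2912 d⁻¹.

F/M ≈ 0.291 d⁻¹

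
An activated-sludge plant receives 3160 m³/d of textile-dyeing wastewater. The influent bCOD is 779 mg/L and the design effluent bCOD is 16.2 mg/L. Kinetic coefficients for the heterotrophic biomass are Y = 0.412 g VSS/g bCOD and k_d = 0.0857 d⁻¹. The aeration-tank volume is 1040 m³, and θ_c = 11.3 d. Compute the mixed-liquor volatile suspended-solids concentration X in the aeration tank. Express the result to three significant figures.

Solving the biomass balance for X: X = Y Q (S₀−S) θ_c / [V (1+k_d θ_c)] = 0.412 × 3160 × (779 − 16.2) × 11.3 / [1040 × (1 + 0.0857 × 11.3)] = 5482 mg/L.

X ≈ 5480 mg/L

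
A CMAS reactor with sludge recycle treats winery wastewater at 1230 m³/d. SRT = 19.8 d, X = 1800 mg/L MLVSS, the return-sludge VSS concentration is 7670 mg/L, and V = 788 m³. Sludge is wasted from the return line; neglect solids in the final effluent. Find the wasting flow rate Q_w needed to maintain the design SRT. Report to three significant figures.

Wasting from the return line (neglecting effluent solids): Q_w = V·X / (θ_c·X_r) = 788.0 × 1800 / (19.8 × 7670) = 9.340 m³/d.

Q_w ≈ 9.34 m³/d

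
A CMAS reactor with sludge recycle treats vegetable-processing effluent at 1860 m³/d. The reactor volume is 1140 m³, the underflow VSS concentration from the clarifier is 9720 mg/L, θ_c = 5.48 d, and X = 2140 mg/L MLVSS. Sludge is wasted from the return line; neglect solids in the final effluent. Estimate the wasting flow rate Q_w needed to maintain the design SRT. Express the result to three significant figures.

Q_w ≈ 45.8 m³/d

Q_w = (V·X)/(θ_c X_r) = 1140 × 2140 / (5.48 × 9720) = 45.80 m³/d.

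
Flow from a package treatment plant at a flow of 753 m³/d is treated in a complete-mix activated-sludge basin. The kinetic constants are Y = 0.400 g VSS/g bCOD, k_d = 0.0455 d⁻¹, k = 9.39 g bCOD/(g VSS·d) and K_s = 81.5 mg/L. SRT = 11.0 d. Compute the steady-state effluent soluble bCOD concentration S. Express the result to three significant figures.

S ≈ 3.07 mg/L

Effluent substrate depends only on kinetics and SRT: S = K_s(1 + k_d θ_c) / [θ_c(Yk − k_d) − 1] = 81.5 × (1 + 0.0455 × 11.0) / [11.0 × (0.400 × 9.39 − 0.0455) − 1] = 122.3 / 39.82 = 3.071 mg/L.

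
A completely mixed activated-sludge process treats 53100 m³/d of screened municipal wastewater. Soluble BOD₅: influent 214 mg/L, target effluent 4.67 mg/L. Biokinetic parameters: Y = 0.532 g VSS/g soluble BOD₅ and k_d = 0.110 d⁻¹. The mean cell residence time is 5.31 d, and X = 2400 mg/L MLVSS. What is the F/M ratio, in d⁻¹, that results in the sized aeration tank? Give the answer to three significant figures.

F/M ≈ 0.573 d⁻¹

From the SRT design equation V = Y Q (S₀−S) θ_c / [X (1 + k_d θ_c)] = 0.532 × 53100 × (214 − 4.67) × 5.31 / [2400 × (1 + 0.110 × 5.31)] = 3.14×10^7 / 3802 = 8259 m³.
F/M = applied load / biomass = Q·S₀/(V·X) = 53100 × 214 / (8259 × 2400) = 0.5733 d⁻¹.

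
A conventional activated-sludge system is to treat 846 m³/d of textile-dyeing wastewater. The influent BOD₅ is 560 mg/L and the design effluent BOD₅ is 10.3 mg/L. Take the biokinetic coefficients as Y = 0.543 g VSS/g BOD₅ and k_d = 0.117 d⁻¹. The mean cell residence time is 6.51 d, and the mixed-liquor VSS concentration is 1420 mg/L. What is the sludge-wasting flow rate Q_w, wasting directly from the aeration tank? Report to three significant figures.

Steady-state biomass mass balance: V·X·(1 + k_d·θ_c) = Y·Q·(S₀ − S)·θ_c, so V = 0.543 × 846 × (560 − 10.3) × 6.51 / [1420 × (1 + 0.117 × 6.51)] = 1.64×10^6 / 2502 = 657.1 m³.
For wasting at MLVSS concentration, Q_w = V/θ_c = 657.1/6.51 = 100.9 m³/d.

Q_w ≈ 101 m³/d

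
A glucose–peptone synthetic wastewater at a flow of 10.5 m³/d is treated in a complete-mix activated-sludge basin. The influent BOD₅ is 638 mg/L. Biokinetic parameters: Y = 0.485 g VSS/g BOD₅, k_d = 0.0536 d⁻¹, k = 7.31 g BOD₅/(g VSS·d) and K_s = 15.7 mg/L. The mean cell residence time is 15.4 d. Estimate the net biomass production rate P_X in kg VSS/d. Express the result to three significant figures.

P_X ≈ 1.78 kg VSS/d

Effluent substrate depends only on kinetics and SRT: S = K_s(1 + k_d θ_c) / [θ_c(Yk − k_d) − 1] = 15.7 × (1 + 0.0536 × 15.4) / [15.4 × (0.485 × 7.31 − 0.0536) − 1] = 28.66 / 52.77 = 0.5431 mg/L.
Y_obs = Y / (1 + k_d θ_c) = 0.485 / (1 + 0.0536 × 15.4) = 0.485 / 1.825 = 0.2657.
Mass of BOD₅ removed per day: Q(S₀ − S) = 10.5 × 637.5 g/m³ = 6.693 kg/d.
P_X = Y_obs · Q(S₀ − S) = 0.2657 × 6.693 = 1.778 kg VSS/d.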